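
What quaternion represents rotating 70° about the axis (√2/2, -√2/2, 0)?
0.8192 + 0.4056i - 0.4056j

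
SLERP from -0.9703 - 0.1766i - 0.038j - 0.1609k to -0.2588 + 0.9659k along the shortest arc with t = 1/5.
-0.9769 - 0.164i - 0.0353j + 0.1327k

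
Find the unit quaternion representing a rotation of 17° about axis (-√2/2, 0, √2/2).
0.989 - 0.1045i + 0.1045k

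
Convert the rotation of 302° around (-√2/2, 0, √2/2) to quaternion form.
-0.8746 - 0.3428i + 0.3428k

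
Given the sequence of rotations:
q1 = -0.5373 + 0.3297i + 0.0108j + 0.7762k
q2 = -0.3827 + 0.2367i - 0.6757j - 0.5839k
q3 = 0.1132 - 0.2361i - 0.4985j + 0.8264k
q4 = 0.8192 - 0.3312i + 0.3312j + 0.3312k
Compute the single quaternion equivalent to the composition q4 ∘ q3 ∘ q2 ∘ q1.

q2 · q1 = 0.5881 - 0.7715i - 0.0173j + 0.242k
q3 · q2 · q1 = -0.3242 - 0.3325i - 0.8756j + 0.1329k
q4 · q3 · q2 · q1 = -0.1297 + 0.169i - 0.8908j + 0.4016k
-0.1297 + 0.169i - 0.8908j + 0.4016k


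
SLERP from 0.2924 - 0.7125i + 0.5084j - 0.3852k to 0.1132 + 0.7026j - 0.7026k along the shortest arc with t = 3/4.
0.1717 - 0.1999i + 0.6992j - 0.6646k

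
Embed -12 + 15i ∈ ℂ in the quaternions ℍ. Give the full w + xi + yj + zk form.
-12 + 15i + 0j + 0k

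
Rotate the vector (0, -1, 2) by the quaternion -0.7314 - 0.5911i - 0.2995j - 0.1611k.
(1.139, -1.786, -0.718)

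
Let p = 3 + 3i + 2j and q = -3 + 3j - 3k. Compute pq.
-15 - 15i + 12j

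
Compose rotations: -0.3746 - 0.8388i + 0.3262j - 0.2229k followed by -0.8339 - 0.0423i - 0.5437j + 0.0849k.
0.4732 + 0.8088i - 0.149j - 0.3158k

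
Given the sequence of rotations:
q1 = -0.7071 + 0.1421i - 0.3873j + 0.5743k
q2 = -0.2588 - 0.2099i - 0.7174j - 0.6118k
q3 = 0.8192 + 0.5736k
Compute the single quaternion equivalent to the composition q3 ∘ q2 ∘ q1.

q2 · q1 = 0.2863 - 0.5373i + 0.6411j + 0.4672k
q3 · q2 · q1 = -0.0334 - 0.8079i + 0.217j + 0.547k
-0.0334 - 0.8079i + 0.217j + 0.547k


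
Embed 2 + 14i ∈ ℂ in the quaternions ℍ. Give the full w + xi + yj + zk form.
2 + 14i + 0j + 0k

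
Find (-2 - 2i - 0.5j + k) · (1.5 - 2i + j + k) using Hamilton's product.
-7.5 - 0.5i - 2.75j - 3.5k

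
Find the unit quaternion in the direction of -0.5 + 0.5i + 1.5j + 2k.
-0.1925 + 0.1925i + 0.5774j + 0.7698k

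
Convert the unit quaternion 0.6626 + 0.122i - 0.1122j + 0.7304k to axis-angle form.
axis = (0.1629, -0.1498, 0.9752), θ = 97°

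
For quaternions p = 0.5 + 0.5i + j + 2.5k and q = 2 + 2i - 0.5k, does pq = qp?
No: pq = 1.25 + 1.5i + 7.25j + 2.75k ≠ 1.25 + 2.5i - 3.25j + 6.75k = qp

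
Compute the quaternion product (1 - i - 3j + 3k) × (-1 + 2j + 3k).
-4 - 14i + 8j - 2k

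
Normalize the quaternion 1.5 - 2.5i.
0.5145 - 0.8575i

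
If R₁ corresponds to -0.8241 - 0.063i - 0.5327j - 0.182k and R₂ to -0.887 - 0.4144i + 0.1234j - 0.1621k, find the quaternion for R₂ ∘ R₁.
0.7411 + 0.2886i + 0.3056j + 0.5235k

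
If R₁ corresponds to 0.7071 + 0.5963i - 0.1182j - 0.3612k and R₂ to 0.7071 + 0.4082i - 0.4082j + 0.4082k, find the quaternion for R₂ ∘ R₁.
0.3558 + 0.906i + 0.0186j + 0.2284k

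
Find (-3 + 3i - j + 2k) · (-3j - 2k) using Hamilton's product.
1 + 8i + 15j - 3k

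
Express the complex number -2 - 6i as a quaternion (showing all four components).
-2 - 6i + 0j + 0k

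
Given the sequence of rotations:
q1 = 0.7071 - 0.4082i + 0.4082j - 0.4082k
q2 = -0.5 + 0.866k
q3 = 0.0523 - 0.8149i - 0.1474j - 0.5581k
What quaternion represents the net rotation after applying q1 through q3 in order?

q2 · q1 = -0.1494i - 0.5576j + 0.8164k
q3 · q2 · q1 = 0.2517 - 0.4393i + 0.7195j + 0.4751k
0.2517 - 0.4393i + 0.7195j + 0.4751k


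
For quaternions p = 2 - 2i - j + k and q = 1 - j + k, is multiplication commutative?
No: pq = -2i - j + 5k ≠ -2i - 5j + k = qp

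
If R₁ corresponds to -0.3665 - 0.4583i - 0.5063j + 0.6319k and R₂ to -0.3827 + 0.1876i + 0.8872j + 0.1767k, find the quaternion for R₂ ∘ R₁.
0.5638 + 0.7567i - 0.3309j + 0.005k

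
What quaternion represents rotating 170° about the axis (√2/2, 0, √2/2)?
0.0872 + 0.7044i + 0.7044k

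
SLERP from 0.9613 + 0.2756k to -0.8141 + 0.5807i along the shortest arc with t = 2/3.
0.9094 - 0.404i + 0.0983k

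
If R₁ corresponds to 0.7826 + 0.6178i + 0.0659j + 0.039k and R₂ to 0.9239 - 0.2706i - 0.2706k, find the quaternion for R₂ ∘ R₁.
0.9008 + 0.3768i - 0.0957j - 0.1936k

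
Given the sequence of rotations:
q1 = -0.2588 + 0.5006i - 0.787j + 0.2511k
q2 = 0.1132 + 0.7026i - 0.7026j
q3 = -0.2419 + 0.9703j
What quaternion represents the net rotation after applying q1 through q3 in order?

q2 · q1 = -0.934 - 0.3016i - 0.0837j - 0.1728k
q3 · q2 · q1 = 0.3071 - 0.0947i - 0.886j + 0.3344k
0.3071 - 0.0947i - 0.886j + 0.3344k


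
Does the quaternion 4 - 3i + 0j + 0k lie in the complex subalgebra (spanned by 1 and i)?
Yes. The quaternion 4 - 3i has j- and k-coefficients y = z = 0, so it lies in the complex subalgebra spanned by 1 and i.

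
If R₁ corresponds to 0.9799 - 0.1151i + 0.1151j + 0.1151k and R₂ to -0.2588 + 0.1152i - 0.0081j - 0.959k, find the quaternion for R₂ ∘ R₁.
-0.129 + 0.2521i + 0.0594j - 0.9572k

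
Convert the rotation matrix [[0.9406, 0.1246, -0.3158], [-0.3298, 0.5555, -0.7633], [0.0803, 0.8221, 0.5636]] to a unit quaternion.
0.8746 + 0.4532i - 0.1132j - 0.1299k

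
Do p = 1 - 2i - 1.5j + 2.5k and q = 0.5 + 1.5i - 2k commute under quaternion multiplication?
No: pq = 8.5 + 3.5i - j + 1.5k ≠ 8.5 - 2.5i - 0.5j - 3k = qp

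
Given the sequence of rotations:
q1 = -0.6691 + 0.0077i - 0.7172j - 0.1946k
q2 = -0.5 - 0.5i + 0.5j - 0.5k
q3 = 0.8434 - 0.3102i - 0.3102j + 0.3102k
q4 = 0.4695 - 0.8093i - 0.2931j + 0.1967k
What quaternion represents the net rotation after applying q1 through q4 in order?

q2 · q1 = 0.5997 - 0.1252i - 0.0771j + 0.7866k
q3 · q2 · q1 = 0.199 - 0.5117i - 0.0459j + 0.8345k
q4 · q3 · q2 · q1 = -0.4983 - 0.6369i + 0.4948j + 0.3181k
-0.4983 - 0.6369i + 0.4948j + 0.3181k


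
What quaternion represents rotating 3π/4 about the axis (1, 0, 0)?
0.3827 + 0.9239i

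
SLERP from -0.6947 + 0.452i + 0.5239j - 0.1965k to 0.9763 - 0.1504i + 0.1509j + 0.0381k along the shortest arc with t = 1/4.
-0.8215 + 0.3991i + 0.3718j - 0.1659k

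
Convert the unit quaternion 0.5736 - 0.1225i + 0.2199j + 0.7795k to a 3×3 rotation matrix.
[[-0.312, -0.9481, 0.0613], [0.8404, -0.2453, 0.4834], [-0.4432, 0.2023, 0.8733]]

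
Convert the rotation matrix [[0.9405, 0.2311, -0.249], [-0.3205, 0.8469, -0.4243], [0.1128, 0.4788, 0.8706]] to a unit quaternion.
0.9563 + 0.2361i - 0.0946j - 0.1442k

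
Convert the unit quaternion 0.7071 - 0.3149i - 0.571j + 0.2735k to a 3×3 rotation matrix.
[[0.1983, -0.0272, -0.9798], [0.7464, 0.6521, 0.133], [0.6353, -0.7577, 0.1496]]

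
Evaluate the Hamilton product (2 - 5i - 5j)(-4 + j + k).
-3 + 15i + 27j - 3k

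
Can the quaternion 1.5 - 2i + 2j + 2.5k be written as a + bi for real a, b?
No. The quaternion 1.5 - 2i + 2j + 2.5k has j-coefficient y = 2 and k-coefficient z = 2.5, not both zero, so it does not lie in the complex subalgebra spanned by 1 and i.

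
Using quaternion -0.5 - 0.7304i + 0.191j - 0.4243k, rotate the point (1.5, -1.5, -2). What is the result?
(1.048, 2.643, 0.644)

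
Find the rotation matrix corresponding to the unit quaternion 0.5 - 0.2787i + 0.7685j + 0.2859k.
[[-0.3447, -0.7143, 0.6091], [-0.1425, 0.6812, 0.7181], [-0.9279, 0.1607, -0.3365]]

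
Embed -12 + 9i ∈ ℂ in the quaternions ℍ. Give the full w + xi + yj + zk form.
-12 + 9i + 0j + 0k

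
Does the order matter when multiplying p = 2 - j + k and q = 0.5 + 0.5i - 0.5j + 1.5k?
Yes: pq = -1 - j + 4k ≠ -1 + 2i - 2j + 3k = qp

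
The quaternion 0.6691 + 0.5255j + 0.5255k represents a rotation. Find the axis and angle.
axis = (0, √2/2, √2/2), θ = 96°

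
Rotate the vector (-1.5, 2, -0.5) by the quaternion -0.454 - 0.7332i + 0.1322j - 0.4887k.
(-2.305, -1.083, -0.127)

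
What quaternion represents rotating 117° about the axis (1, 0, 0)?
0.5225 + 0.8526i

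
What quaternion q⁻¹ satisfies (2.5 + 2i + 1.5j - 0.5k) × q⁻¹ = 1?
0.1961 - 0.1569i - 0.1176j + 0.0392k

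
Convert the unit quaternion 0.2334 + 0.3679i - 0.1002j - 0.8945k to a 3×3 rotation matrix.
[[-0.6203, 0.3438, -0.7049], [-0.4913, -0.871, 0.0075], [-0.6114, 0.351, 0.7092]]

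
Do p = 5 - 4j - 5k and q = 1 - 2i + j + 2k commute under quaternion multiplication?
No: pq = 19 - 13i + 11j - 3k ≠ 19 - 7i - 9j + 13k = qp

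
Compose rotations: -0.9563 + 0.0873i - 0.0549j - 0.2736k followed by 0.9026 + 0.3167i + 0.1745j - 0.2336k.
-0.9451 - 0.2846i - 0.1502j - 0.0562k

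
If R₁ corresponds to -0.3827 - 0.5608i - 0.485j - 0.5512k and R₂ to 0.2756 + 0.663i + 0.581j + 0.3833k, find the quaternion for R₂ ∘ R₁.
0.7594 - 0.5426i - 0.2055j - 0.2943k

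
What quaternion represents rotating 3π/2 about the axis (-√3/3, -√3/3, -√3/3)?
-0.7071 - 0.4082i - 0.4082j - 0.4082k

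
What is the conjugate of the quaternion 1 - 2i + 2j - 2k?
1 + 2i - 2j + 2k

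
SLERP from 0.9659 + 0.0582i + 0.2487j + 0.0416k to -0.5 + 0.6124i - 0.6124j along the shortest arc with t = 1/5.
0.9311 - 0.092i + 0.3512j + 0.0351k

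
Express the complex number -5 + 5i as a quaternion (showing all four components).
-5 + 5i + 0j + 0k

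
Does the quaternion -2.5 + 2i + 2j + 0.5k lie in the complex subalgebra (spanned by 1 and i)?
No. The quaternion -2.5 + 2i + 2j + 0.5k has j-coefficient y = 2 and k-coefficient z = 0.5, not both zero, so it does not lie in the complex subalgebra spanned by 1 and i.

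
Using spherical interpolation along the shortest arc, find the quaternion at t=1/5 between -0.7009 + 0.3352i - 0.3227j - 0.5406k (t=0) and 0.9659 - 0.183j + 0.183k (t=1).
-0.7947 + 0.2782i - 0.2275j - 0.4891k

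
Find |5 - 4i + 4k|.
√57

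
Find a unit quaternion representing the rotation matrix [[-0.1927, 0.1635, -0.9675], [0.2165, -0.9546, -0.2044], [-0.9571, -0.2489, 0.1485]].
0.0175 - 0.6351i - 0.1496j + 0.7576k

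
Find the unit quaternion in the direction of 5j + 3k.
0.8575j + 0.5145k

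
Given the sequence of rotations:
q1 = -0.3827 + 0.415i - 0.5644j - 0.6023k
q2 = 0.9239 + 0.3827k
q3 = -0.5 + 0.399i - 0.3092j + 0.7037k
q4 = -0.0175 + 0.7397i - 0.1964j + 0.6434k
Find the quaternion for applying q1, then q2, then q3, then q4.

q2 · q1 = -0.1231 + 0.5994i - 0.3626j - 0.7029k
q3 · q2 · q1 = 0.2049 + 0.1237i + 0.9216j + 0.3055k
q4 · q3 · q2 · q1 = -0.1106 - 0.5036i - 0.2028j + 0.8325k
-0.1106 - 0.5036i - 0.2028j + 0.8325k


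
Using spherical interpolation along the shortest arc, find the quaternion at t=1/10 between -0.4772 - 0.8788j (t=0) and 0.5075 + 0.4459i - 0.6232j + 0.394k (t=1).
-0.3872 + 0.0589i - 0.9187j + 0.052k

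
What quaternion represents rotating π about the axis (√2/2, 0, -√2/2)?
0.7071i - 0.7071k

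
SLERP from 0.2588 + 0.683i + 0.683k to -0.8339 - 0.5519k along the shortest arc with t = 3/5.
0.6691 + 0.3102i + 0.6753k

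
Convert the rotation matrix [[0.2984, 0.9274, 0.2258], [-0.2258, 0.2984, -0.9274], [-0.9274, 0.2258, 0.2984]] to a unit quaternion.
0.6883 + 0.4188i + 0.4188j - 0.4188k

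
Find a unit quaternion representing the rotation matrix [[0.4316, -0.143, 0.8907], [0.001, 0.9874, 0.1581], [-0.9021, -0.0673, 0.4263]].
0.8434 - 0.0668i + 0.5314j + 0.0427k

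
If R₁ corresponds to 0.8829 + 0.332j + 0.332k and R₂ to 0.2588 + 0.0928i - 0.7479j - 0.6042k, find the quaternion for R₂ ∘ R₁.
0.6774 + 0.0342i - 0.6052j - 0.4167k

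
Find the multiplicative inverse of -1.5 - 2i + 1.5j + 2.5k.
-0.1017 + 0.1356i - 0.1017j - 0.1695k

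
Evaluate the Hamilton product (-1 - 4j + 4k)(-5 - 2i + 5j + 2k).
17 - 26i + 7j - 30k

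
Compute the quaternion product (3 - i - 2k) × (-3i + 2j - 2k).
-7 - 5i + 10j - 8k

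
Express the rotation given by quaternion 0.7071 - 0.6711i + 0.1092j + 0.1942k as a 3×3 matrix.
[[0.9007, -0.4212, -0.1062], [0.1281, 0.0238, 0.9915], [-0.4151, -0.9067, 0.0754]]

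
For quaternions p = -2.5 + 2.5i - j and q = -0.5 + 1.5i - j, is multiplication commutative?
No: pq = -3.5 - 5i + 3j - k ≠ -3.5 - 5i + 3j + k = qp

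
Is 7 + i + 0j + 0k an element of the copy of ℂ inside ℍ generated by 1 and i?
Yes. The quaternion 7 + i has j- and k-coefficients y = z = 0, so it lies in the complex subalgebra spanned by 1 and i.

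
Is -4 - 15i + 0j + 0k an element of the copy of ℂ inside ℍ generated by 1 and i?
Yes. The quaternion -4 - 15i has j- and k-coefficients y = z = 0, so it lies in the complex subalgebra spanned by 1 and i.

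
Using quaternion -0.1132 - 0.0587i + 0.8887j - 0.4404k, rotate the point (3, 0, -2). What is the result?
(-2.603, 1.578, 1.932)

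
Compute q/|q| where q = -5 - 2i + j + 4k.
-0.7372 - 0.2949i + 0.1474j + 0.5898k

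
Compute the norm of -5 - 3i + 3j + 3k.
√52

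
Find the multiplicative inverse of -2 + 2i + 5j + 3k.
-0.0476 - 0.0476i - 0.119j - 0.0714k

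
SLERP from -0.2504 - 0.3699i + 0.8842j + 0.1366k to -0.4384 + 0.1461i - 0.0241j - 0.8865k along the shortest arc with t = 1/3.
-0.0011 - 0.3799i + 0.7532j + 0.537k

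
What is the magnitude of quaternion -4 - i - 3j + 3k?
√35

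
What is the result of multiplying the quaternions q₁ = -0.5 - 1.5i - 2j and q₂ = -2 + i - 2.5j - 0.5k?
-2.5 + 3.5i + 4.5j + 6k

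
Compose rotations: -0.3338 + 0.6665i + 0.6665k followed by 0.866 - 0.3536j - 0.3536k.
-0.0534 + 0.3415i - 0.1176j + 0.9309k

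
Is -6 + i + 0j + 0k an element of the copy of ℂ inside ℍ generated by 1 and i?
Yes. The quaternion -6 + i has j- and k-coefficients y = z = 0, so it lies in the complex subalgebra spanned by 1 and i.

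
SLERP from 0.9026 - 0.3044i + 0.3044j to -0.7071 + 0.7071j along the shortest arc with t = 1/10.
0.9374 - 0.2864i + 0.1981j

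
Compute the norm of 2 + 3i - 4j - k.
√30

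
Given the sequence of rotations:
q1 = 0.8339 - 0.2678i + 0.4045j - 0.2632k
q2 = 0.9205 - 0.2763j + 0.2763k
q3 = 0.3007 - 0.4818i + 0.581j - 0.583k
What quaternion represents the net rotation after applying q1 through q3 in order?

q2 · q1 = 0.9521 - 0.2856i + 0.0679j - 0.0859k
q3 · q2 · q1 = 0.0592 - 0.5549i + 0.6987j - 0.4477k
0.0592 - 0.5549i + 0.6987j - 0.4477k


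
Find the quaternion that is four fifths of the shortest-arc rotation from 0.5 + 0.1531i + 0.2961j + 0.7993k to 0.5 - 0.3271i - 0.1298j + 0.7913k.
0.5178 - 0.2358i - 0.0431j + 0.8212k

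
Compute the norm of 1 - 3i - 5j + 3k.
√44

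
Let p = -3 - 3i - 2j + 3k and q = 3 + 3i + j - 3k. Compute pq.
11 - 15i - 9j + 21k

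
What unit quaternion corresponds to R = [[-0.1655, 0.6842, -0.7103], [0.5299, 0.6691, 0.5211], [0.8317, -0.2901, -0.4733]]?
0.5075 - 0.3996i - 0.7596j - 0.076k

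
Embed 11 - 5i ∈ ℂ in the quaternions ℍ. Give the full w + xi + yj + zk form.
11 - 5i + 0j + 0k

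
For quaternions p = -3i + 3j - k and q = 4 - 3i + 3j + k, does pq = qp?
No: pq = -17 - 6i + 18j - 4k ≠ -17 - 18i + 6j - 4k = qp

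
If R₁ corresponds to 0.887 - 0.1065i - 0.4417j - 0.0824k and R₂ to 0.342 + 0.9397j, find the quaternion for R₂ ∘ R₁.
0.7184 - 0.1139i + 0.6825j + 0.0719k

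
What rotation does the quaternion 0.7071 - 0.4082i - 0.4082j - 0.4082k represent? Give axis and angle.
axis = (-√3/3, -√3/3, -√3/3), θ = π/2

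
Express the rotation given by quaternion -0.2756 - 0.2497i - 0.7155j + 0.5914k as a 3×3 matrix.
[[-0.7234, 0.6833, 0.099], [0.0313, 0.1758, -0.9839], [-0.6897, -0.7087, -0.1486]]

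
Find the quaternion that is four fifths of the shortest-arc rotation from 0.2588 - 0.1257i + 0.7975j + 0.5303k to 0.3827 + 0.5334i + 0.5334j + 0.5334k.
0.3732 + 0.4138i + 0.6156j + 0.5572k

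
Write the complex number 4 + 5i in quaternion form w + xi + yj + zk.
4 + 5i + 0j + 0k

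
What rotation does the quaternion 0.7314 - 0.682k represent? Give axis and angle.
axis = (0, 0, -1), θ = 86°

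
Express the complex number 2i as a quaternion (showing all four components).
0 + 2i + 0j + 0k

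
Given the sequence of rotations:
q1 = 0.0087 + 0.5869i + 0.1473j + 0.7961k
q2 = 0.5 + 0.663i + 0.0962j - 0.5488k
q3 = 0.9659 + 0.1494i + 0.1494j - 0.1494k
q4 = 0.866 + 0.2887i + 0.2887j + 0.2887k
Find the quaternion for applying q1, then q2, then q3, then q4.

q2 · q1 = 0.038 + 0.4566i - 0.7754j + 0.4345k
q3 · q2 · q1 = 0.1492 + 0.3958i - 0.8764j + 0.2299k
q4 · q3 · q2 · q1 = 0.2016 + 0.7052i - 0.668j - 0.1251k
0.2016 + 0.7052i - 0.668j - 0.1251k


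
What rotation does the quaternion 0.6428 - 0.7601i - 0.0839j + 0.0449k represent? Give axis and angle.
axis = (-0.9923, -0.1095, 0.0586), θ = 100°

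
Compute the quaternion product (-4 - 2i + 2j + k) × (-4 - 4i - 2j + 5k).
7 + 36i + 6j - 12k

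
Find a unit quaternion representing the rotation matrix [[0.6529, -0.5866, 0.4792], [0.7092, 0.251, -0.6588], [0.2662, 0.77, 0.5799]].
0.788 + 0.4533i + 0.0676j + 0.4111k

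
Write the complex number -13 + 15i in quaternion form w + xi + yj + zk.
-13 + 15i + 0j + 0k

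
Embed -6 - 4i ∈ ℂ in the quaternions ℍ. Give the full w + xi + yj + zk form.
-6 - 4i + 0j + 0k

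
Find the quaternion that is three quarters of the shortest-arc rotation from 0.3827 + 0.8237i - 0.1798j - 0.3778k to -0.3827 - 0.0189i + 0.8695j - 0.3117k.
0.4653 + 0.2986i - 0.8209j + 0.1428k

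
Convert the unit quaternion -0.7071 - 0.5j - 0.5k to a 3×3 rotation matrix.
[[0, -0.7071, 0.7071], [0.7071, 0.5, 0.5], [-0.7071, 0.5, 0.5]]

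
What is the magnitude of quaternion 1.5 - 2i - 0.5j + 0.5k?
2.598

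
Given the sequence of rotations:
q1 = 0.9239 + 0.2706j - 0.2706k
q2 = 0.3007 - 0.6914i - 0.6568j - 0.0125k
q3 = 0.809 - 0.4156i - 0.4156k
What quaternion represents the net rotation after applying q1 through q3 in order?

q2 · q1 = 0.4522 - 0.4577i - 0.7125j - 0.28k
q3 · q2 · q1 = 0.0592 - 0.8543i - 0.5026j - 0.1183k
0.0592 - 0.8543i - 0.5026j - 0.1183k


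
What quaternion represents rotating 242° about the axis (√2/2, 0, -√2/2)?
-0.515 + 0.6061i - 0.6061k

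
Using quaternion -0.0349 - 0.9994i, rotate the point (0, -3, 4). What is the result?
(0, 2.714, -4.2)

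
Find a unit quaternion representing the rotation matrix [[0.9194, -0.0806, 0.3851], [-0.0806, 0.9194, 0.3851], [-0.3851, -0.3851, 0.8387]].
0.9588 - 0.2008i + 0.2008j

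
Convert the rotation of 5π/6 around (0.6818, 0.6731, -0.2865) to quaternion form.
0.2588 + 0.6586i + 0.6502j - 0.2767k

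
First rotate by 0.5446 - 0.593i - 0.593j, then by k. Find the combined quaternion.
0.593i - 0.593j + 0.5446k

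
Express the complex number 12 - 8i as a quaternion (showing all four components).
12 - 8i + 0j + 0k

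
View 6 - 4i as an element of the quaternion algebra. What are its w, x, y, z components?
6 - 4i + 0j + 0k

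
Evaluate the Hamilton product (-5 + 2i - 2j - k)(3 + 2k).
-13 + 2i - 10j - 13k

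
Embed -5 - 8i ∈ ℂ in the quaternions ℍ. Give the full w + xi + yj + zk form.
-5 - 8i + 0j + 0k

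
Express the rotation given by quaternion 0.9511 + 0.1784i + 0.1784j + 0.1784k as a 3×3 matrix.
[[0.8727, -0.2757, 0.403], [0.403, 0.8727, -0.2757], [-0.2757, 0.403, 0.8727]]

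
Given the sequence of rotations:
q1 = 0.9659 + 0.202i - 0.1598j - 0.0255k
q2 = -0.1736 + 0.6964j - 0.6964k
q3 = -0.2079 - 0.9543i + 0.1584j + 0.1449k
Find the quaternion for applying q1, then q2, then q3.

q2 · q1 = -0.0742 - 0.1641i + 0.5597j - 0.8089k
q3 · q2 · q1 = -0.1126 - 0.1043i - 0.9238j - 0.3507k
-0.1126 - 0.1043i - 0.9238j - 0.3507k


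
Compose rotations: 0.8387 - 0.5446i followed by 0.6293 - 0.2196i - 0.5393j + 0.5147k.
0.4082 - 0.5269i - 0.7326j + 0.138k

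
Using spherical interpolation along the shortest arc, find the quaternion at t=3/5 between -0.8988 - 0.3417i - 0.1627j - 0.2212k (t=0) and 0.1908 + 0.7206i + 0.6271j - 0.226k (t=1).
-0.5576 - 0.6557i - 0.5067j + 0.0497k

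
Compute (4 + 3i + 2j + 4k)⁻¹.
0.0889 - 0.0667i - 0.0444j - 0.0889k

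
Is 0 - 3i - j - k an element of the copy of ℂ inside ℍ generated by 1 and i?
No. The quaternion -3i - j - k has j-coefficient y = -1 and k-coefficient z = -1, not both zero, so it does not lie in the complex subalgebra spanned by 1 and i.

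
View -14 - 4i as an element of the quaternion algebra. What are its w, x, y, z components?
-14 - 4i + 0j + 0k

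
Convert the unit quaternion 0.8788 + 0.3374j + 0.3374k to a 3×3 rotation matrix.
[[0.5446, -0.593, 0.593], [0.593, 0.7723, 0.2277], [-0.593, 0.2277, 0.7723]]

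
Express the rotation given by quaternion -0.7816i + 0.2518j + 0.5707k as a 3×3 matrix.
[[0.2218, -0.3936, -0.8921], [-0.3936, -0.8732, 0.2874], [-0.8921, 0.2874, -0.3486]]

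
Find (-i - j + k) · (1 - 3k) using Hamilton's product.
3 + 2i - 4j + k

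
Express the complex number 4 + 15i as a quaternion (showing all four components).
4 + 15i + 0j + 0k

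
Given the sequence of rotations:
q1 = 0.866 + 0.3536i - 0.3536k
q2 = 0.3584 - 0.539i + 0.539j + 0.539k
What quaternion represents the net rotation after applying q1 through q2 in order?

q2 · q1 = 0.6916 - 0.5306i + 0.4668j + 0.1495k
0.6916 - 0.5306i + 0.4668j + 0.1495k


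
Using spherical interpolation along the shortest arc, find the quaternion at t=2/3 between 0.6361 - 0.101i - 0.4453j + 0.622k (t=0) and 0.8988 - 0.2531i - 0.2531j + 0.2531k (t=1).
0.8355 - 0.2081i - 0.3277j + 0.389k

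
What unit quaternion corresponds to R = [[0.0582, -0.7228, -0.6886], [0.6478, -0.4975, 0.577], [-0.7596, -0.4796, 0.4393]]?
0.5 - 0.5283i + 0.0355j + 0.6853k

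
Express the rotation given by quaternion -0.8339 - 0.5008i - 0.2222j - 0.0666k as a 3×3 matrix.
[[0.8924, 0.1115, 0.4373], [0.3336, 0.4895, -0.8056], [-0.3039, 0.8648, 0.3997]]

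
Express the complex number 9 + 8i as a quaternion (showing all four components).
9 + 8i + 0j + 0k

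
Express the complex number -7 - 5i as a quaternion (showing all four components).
-7 - 5i + 0j + 0k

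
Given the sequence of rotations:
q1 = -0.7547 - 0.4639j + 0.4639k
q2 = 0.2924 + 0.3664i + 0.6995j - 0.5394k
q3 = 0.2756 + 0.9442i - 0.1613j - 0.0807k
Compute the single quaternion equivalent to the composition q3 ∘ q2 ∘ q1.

q2 · q1 = 0.3541 - 0.2023i - 0.8335j + 0.3728k
q3 · q2 · q1 = 0.1842 + 0.1512i - 0.6225j - 0.7455k
0.1842 + 0.1512i - 0.6225j - 0.7455k


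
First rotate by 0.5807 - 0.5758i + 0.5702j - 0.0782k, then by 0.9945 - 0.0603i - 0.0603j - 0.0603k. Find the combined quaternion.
0.5725 - 0.5686i + 0.5621j - 0.1819k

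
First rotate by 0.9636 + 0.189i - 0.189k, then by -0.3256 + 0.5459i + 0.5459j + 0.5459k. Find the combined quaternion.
-0.3137 + 0.3613i + 0.7324j + 0.4844k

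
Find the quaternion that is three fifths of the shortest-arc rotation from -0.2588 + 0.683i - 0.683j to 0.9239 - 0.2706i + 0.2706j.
-0.7254 + 0.4867i - 0.4867j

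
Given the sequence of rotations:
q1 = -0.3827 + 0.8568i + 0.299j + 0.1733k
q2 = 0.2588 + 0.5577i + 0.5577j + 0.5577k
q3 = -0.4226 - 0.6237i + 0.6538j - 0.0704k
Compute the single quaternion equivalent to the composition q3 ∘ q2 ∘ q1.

q2 · q1 = -0.8403 - 0.0618i + 0.2451j - 0.4797k
q3 · q2 · q1 = 0.1225 + 0.2538i - 0.9478j + 0.1494k
0.1225 + 0.2538i - 0.9478j + 0.1494k


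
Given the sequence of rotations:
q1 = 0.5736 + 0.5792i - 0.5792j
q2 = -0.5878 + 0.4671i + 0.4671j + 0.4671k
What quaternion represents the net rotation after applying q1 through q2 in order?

q2 · q1 = -0.3372 + 0.198i + 0.8789j - 0.2732k
-0.3372 + 0.198i + 0.8789j - 0.2732k


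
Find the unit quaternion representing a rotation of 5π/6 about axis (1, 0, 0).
0.2588 + 0.9659i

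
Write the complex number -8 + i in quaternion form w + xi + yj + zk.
-8 + i + 0j + 0k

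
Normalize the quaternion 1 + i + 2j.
0.4082 + 0.4082i + 0.8165j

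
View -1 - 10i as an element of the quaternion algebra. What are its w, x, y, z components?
-1 - 10i + 0j + 0k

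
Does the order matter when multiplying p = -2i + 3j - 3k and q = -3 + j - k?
Yes: pq = -6 + 6i - 11j + 7k ≠ -6 + 6i - 7j + 11k = qp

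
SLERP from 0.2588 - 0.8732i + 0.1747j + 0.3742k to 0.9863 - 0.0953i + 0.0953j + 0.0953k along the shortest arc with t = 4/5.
0.9276 - 0.3032i + 0.1273j + 0.1775k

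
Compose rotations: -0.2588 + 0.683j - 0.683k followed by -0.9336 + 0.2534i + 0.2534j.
0.0685 - 0.2387i - 0.5302j + 0.8107k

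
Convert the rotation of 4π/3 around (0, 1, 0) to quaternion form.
-0.5 + 0.866j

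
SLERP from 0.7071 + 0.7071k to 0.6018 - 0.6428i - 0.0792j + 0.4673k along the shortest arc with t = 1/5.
0.7145 - 0.1397i - 0.0172j + 0.6853k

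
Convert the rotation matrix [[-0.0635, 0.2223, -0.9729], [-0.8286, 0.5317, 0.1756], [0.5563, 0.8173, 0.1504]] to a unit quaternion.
0.6361 + 0.2522i - 0.601j - 0.413k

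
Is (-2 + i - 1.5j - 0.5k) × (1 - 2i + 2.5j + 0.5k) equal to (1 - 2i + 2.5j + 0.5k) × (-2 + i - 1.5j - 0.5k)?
No: pq = 4 + 5.5i - 6j - 2k ≠ 4 + 4.5i - 7j - k = qp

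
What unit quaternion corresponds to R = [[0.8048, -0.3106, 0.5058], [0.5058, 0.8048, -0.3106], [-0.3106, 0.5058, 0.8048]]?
0.9239 + 0.2209i + 0.2209j + 0.2209k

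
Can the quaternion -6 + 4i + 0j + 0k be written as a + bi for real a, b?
Yes. The quaternion -6 + 4i has j- and k-coefficients y = z = 0, so it lies in the complex subalgebra spanned by 1 and i.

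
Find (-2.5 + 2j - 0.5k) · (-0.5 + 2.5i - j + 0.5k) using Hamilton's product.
3.5 - 5.75i + 0.25j - 6k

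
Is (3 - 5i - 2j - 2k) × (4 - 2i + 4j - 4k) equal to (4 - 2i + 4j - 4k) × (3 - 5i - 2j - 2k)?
No: pq = 2 - 10i - 12j - 44k ≠ 2 - 42i + 20j + 4k = qp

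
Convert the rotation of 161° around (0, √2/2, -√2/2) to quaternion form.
0.165 + 0.6974j - 0.6974k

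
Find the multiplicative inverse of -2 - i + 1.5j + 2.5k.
-0.1481 + 0.0741i - 0.1111j - 0.1852k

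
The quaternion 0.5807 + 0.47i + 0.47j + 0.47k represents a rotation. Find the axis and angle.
axis = (√3/3, √3/3, √3/3), θ = 109°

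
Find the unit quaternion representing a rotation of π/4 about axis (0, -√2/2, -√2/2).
0.9239 - 0.2706j - 0.2706k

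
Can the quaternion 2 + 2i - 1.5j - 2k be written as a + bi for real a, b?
No. The quaternion 2 + 2i - 1.5j - 2k has j-coefficient y = -1.5 and k-coefficient z = -2, not both zero, so it does not lie in the complex subalgebra spanned by 1 and i.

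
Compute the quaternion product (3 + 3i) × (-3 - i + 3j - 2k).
-6 - 12i + 15j + 3k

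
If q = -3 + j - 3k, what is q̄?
-3 - j + 3k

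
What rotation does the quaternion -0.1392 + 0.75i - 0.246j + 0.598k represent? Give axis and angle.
axis = (0.7574, -0.2484, 0.6039), θ = 196°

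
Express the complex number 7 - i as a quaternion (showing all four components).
7 - i + 0j + 0k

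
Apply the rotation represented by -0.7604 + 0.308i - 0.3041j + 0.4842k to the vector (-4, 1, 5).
(2.968, 4.906, 3.021)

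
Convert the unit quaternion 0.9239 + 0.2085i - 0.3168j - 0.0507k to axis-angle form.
axis = (0.5449, -0.828, -0.1325), θ = π/4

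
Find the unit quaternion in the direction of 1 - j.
0.7071 - 0.7071j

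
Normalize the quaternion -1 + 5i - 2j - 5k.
-0.1348 + 0.6742i - 0.2697j - 0.6742k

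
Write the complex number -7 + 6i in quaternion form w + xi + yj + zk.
-7 + 6i + 0j + 0k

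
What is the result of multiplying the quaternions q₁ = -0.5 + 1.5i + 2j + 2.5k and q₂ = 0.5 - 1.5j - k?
5.25 + 2.5i + 3.25j - 0.5k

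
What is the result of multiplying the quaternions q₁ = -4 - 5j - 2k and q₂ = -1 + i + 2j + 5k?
24 - 25i - 5j - 13k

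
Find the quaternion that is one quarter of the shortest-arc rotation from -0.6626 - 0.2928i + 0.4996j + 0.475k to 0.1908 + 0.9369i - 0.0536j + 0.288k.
-0.6286 - 0.5572i + 0.4444j + 0.3114k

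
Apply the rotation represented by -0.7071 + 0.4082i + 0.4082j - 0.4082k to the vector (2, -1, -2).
(2.732, 1, 0.732)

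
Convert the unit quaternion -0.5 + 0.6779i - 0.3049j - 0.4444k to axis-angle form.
axis = (0.7828, -0.3521, -0.5131), θ = 4π/3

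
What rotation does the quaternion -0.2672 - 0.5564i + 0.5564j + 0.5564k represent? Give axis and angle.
axis = (-√3/3, √3/3, √3/3), θ = 211°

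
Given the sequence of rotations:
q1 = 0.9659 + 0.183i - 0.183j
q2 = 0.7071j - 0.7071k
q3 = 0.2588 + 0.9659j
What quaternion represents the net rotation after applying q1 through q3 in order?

q2 · q1 = 0.1294 - 0.1294i + 0.5536j - 0.8124k
q3 · q2 · q1 = -0.5012 - 0.8182i + 0.2683j - 0.0853k
-0.5012 - 0.8182i + 0.2683j - 0.0853k


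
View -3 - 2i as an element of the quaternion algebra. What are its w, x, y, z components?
-3 - 2i + 0j + 0k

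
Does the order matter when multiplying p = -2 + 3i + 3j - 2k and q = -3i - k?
Yes: pq = 7 + 3i + 9j + 11k ≠ 7 + 9i - 9j - 7k = qp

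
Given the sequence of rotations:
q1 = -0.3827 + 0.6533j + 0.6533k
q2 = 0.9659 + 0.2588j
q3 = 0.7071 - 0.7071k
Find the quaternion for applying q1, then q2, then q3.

q2 · q1 = -0.5387 + 0.1691i + 0.532j + 0.631k
q3 · q2 · q1 = 0.0653 + 0.4957i + 0.2566j + 0.8271k
0.0653 + 0.4957i + 0.2566j + 0.8271k


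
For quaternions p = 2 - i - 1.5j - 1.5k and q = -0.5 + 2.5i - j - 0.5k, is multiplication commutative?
No: pq = -0.75 + 4.75i - 5.5j + 4.5k ≠ -0.75 + 6.25i + 3j - 5k = qp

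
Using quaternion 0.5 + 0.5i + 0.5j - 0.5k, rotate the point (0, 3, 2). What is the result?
(3, -2, 0)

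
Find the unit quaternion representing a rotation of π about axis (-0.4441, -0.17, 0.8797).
-0.4441i - 0.17j + 0.8797k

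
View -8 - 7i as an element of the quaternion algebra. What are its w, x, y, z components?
-8 - 7i + 0j + 0k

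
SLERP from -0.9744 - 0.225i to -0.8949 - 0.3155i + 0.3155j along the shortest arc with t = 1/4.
-0.9648 - 0.2505i + 0.0803j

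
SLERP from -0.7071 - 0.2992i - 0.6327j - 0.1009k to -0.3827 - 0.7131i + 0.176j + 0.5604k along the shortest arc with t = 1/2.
-0.6717 - 0.624i - 0.2815j + 0.2832k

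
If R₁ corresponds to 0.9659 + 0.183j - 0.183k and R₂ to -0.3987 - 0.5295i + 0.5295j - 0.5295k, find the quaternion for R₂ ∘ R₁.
-0.5789 - 0.5114i + 0.3416j - 0.5354k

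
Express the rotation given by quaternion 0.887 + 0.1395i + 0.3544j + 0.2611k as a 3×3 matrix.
[[0.6125, -0.3643, 0.7016], [0.5621, 0.8247, -0.0624], [-0.5559, 0.4325, 0.7099]]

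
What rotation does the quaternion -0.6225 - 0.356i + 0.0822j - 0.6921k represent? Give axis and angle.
axis = (-0.4549, 0.105, -0.8843), θ = 257°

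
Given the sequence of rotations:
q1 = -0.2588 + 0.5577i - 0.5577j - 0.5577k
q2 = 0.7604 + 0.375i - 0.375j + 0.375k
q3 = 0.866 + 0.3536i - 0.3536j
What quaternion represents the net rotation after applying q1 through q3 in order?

q2 · q1 = -0.4059 + 0.7453i + 0.0912j - 0.5211k
q3 · q2 · q1 = -0.5828 + 0.6862i + 0.4068j - 0.1555k
-0.5828 + 0.6862i + 0.4068j - 0.1555k


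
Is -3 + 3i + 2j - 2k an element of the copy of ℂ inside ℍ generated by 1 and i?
No. The quaternion -3 + 3i + 2j - 2k has j-coefficient y = 2 and k-coefficient z = -2, not both zero, so it does not lie in the complex subalgebra spanned by 1 and i.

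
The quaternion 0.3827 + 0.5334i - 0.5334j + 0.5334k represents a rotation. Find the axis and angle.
axis = (√3/3, -√3/3, √3/3), θ = 3π/4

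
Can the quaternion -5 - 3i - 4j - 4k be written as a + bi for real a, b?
No. The quaternion -5 - 3i - 4j - 4k has j-coefficient y = -4 and k-coefficient z = -4, not both zero, so it does not lie in the complex subalgebra spanned by 1 and i.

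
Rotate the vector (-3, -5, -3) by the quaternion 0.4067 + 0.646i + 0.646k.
(-0.373, 3.346, -5.627)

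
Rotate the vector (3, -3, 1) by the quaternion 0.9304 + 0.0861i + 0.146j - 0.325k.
(0.564, -4.316, -0.236)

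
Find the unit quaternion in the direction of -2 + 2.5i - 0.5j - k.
-0.5898 + 0.7372i - 0.1474j - 0.2949k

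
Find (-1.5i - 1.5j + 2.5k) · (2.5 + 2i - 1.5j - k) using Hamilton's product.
3.25 + 1.5i - 0.25j + 11.5k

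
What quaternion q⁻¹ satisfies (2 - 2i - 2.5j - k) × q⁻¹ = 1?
0.1311 + 0.1311i + 0.1639j + 0.0656k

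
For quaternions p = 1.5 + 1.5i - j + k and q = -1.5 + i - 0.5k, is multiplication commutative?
No: pq = -3.25 - 0.25i + 3.25j - 1.25k ≠ -3.25 - 1.25i - 0.25j - 3.25k = qp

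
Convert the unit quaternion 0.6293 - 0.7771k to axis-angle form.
axis = (0, 0, -1), θ = 102°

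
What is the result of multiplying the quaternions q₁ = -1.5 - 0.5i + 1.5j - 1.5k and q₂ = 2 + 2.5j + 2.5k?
-3 + 6.5i + 0.5j - 8k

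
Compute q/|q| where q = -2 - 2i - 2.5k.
-0.5298 - 0.5298i - 0.6623k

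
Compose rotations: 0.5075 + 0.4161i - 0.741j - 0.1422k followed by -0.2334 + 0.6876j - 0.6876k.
0.2933 - 0.7044i + 0.2358j - 0.6019k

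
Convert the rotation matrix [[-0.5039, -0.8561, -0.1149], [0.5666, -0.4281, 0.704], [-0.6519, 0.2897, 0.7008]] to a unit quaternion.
0.4384 - 0.2363i + 0.3062j + 0.8113k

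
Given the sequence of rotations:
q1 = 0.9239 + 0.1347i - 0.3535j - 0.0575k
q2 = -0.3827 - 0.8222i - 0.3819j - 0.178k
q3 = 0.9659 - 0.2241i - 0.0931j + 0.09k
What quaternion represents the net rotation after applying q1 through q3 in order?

q2 · q1 = -0.3881 - 0.8521i - 0.2888j + 0.1996k
q3 · q2 · q1 = -0.6107 - 0.7287i - 0.2748j + 0.1433k
-0.6107 - 0.7287i - 0.2748j + 0.1433k


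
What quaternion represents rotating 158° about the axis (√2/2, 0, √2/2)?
0.1908 + 0.6941i + 0.6941k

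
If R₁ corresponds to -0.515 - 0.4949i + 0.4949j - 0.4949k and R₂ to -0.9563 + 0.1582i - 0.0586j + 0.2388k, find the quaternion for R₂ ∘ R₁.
0.718 + 0.3026i - 0.483j + 0.3996k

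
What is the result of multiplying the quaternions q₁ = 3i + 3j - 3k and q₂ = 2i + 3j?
-15 + 9i - 6j + 3k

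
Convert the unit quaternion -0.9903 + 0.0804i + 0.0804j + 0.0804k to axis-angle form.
axis = (√3/3, √3/3, √3/3), θ = 344°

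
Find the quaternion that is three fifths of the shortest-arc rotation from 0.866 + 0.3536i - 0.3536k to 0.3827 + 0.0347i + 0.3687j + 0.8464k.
0.8008 + 0.2305i + 0.2927j + 0.469k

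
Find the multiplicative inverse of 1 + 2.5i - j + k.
0.1081 - 0.2703i + 0.1081j - 0.1081k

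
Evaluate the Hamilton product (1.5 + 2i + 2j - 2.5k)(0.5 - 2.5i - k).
3.25 - 4.75i + 9.25j + 2.25k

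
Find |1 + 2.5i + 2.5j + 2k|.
4.183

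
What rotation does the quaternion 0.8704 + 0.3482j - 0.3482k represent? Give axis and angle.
axis = (0, √2/2, -√2/2), θ = 59°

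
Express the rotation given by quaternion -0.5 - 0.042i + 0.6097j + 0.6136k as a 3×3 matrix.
[[-0.4965, 0.5624, -0.6612], [-0.6648, 0.2435, 0.7062], [0.5582, 0.7902, 0.253]]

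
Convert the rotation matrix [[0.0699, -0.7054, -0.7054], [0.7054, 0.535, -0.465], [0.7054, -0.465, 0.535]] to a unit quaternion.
0.7314 - 0.4822j + 0.4822k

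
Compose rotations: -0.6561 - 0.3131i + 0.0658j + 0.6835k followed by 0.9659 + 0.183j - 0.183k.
-0.5207 - 0.1653i + 0.0008j + 0.8376k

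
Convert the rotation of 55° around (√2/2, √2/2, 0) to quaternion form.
0.887 + 0.3265i + 0.3265j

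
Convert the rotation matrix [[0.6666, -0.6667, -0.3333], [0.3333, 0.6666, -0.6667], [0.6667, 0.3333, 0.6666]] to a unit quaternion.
0.866 + 0.2887i - 0.2887j + 0.2887k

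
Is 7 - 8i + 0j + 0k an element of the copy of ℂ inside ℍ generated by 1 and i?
Yes. The quaternion 7 - 8i has j- and k-coefficients y = z = 0, so it lies in the complex subalgebra spanned by 1 and i.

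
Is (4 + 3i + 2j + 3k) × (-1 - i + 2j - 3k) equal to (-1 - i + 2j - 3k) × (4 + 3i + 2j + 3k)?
No: pq = 4 - 19i + 12j - 7k ≠ 4 + 5i - 23k = qp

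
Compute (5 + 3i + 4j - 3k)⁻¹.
0.0847 - 0.0508i - 0.0678j + 0.0508k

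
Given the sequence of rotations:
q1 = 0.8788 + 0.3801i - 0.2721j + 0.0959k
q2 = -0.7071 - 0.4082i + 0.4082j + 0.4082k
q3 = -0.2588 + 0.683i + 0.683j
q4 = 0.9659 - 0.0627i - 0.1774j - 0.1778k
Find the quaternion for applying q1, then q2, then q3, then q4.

q2 · q1 = -0.3943 - 0.4773i + 0.7454j + 0.2468k
q3 · q2 · q1 = -0.0811 + 0.0228i - 0.6308j + 0.7712k
q4 · q3 · q2 · q1 = -0.0517 - 0.2219i - 0.5506j + 0.8029k
-0.0517 - 0.2219i - 0.5506j + 0.8029k


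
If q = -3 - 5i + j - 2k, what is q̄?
-3 + 5i - j + 2k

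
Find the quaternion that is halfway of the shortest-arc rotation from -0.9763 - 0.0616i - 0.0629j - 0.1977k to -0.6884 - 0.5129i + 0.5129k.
-0.9299 - 0.3209i - 0.0351j + 0.1761k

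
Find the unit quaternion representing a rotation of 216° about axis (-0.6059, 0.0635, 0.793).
-0.309 - 0.5762i + 0.0604j + 0.7542k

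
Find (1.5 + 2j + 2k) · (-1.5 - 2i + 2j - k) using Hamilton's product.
-4.25 - 9i - 4j - 0.5k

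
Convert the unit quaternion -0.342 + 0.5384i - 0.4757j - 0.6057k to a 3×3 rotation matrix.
[[-0.1863, -0.9265, -0.3268], [-0.0979, -0.3135, 0.9445], [-0.9776, 0.208, -0.0323]]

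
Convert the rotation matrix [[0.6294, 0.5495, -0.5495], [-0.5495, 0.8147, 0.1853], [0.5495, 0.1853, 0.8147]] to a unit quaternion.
0.9026 - 0.3044j - 0.3044k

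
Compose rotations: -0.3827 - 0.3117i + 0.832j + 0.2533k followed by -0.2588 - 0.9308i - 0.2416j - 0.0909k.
0.0329 + 0.4513i + 0.1412j - 0.8805k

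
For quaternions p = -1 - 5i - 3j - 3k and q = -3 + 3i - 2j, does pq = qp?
No: pq = 12 + 6i + 2j + 28k ≠ 12 + 18i + 20j - 10k = qp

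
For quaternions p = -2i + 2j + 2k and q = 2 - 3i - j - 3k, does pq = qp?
No: pq = 2 - 8i - 8j + 12k ≠ 2 + 16j - 4k = qp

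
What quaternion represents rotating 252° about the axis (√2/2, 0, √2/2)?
-0.5878 + 0.5721i + 0.5721k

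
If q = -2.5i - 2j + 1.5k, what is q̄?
2.5i + 2j - 1.5k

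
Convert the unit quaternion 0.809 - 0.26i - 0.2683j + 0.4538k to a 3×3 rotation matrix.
[[0.4442, -0.5947, -0.6701], [0.8738, 0.4529, 0.1772], [0.1981, -0.6642, 0.7208]]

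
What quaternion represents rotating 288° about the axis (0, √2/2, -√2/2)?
-0.809 + 0.4156j - 0.4156k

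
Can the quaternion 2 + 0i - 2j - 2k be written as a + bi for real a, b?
No. The quaternion 2 - 2j - 2k has j-coefficient y = -2 and k-coefficient z = -2, not both zero, so it does not lie in the complex subalgebra spanned by 1 and i.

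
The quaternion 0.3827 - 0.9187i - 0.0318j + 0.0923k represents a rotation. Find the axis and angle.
axis = (-0.9944, -0.0344, 0.0999), θ = 3π/4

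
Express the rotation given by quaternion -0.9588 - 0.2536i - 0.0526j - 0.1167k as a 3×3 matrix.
[[0.9672, -0.1971, 0.1601], [0.2505, 0.8441, -0.474], [-0.0417, 0.4986, 0.8658]]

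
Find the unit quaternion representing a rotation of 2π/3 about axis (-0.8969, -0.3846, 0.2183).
0.5 - 0.7767i - 0.3331j + 0.1891k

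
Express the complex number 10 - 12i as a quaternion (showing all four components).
10 - 12i + 0j + 0k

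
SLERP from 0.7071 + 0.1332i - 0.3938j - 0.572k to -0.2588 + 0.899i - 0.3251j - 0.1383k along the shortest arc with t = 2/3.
0.1142 + 0.8011i - 0.4496j - 0.3783k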